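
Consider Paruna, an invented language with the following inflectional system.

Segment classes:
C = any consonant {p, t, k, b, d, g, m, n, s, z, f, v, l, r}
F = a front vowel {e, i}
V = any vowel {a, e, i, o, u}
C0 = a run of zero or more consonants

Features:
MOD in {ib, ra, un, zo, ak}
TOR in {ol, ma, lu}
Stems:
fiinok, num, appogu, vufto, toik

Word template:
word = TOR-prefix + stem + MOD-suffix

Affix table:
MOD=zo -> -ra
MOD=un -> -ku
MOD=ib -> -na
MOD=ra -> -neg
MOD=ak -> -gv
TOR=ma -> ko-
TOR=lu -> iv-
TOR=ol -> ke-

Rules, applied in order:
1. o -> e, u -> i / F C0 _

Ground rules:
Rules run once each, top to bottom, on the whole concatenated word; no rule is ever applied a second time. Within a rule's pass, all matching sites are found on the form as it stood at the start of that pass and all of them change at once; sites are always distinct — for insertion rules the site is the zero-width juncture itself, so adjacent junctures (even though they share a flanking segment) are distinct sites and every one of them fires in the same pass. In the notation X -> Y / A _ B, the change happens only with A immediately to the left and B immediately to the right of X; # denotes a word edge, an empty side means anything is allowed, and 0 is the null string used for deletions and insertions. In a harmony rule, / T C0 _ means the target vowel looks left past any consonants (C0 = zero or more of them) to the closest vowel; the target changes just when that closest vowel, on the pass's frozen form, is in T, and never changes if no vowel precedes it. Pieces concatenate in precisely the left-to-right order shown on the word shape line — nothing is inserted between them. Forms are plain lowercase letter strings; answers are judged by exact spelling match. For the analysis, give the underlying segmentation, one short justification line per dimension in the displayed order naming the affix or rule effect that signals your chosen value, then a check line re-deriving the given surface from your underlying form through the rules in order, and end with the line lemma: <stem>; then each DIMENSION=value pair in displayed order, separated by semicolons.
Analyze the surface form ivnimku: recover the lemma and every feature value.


underlying: iv-num-ku
MOD=un - signalled by the affix -ku
TOR=lu - signalled by the affix iv-
check: ivnumku -> ivnimku
lemma: num; MOD=un; TOR=lu


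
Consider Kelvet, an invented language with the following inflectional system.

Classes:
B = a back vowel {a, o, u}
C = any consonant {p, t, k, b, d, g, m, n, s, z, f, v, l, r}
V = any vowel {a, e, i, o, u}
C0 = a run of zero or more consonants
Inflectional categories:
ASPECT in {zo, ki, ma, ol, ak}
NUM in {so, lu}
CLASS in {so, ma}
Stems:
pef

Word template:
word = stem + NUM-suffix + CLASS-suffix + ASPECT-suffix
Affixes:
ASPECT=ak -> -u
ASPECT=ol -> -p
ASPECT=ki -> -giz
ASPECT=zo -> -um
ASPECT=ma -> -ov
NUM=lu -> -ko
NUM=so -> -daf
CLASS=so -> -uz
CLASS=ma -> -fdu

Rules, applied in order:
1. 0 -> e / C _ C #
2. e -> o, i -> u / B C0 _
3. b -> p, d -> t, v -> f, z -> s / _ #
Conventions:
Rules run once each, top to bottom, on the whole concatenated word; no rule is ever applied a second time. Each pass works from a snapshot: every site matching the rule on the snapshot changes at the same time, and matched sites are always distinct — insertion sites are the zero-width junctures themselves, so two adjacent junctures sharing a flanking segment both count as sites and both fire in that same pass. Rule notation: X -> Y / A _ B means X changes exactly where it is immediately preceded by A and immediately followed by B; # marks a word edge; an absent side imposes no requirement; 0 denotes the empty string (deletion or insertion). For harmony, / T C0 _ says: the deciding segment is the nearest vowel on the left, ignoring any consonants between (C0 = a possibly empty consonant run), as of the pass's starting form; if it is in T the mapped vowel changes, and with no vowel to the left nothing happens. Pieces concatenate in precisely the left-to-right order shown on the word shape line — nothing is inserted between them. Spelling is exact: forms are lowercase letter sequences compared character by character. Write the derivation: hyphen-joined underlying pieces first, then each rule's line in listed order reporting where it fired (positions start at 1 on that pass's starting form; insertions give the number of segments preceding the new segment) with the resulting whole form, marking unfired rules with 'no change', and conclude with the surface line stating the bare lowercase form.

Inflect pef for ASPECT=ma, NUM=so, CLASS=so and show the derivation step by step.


underlying: pef-daf-uz-ov
1. 0 -> e / C _ C #: no change
2. e -> o, i -> u / B C0 _: no change
3. b -> p, d -> t, v -> f, z -> s / _ #: fires at position(s) 10: pefdafuzof
surface: pefdafuzof


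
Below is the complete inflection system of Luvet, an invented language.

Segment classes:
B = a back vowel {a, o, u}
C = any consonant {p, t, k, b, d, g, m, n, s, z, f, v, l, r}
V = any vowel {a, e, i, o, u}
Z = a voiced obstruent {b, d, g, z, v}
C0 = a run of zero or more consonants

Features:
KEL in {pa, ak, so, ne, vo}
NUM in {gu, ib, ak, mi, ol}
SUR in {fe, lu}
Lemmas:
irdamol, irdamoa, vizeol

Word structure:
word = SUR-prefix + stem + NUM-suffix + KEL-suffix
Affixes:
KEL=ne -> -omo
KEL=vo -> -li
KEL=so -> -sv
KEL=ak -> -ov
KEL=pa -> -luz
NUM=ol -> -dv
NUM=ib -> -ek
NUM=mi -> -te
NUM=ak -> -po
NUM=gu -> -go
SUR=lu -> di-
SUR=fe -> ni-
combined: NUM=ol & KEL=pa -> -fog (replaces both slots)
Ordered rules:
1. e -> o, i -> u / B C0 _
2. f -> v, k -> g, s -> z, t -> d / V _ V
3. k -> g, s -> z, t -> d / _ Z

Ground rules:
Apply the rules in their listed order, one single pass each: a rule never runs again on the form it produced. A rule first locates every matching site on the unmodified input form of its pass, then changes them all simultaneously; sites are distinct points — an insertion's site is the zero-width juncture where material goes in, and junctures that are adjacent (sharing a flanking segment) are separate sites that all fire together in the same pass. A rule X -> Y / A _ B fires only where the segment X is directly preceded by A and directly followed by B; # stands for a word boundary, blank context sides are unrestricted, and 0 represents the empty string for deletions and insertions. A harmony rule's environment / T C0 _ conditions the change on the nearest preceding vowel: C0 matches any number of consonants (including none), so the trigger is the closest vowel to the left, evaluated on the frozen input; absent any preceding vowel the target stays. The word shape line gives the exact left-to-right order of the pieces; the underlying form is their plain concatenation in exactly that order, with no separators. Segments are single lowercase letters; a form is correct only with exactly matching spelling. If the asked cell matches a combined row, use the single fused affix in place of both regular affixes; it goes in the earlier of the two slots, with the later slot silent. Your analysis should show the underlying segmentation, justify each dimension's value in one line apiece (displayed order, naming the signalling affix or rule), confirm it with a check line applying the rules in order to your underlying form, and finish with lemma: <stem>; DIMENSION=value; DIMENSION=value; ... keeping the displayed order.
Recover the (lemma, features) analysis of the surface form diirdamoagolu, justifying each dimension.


underlying: di-irdamoa-go-li
KEL=vo - signalled by the affix -li
NUM=gu - signalled by the affix -go
SUR=lu - signalled by the affix di-
check: diirdamoagoli -> diirdamoagolu -> diirdamoagolu -> diirdamoagolu
lemma: irdamoa; KEL=vo; NUM=gu; SUR=lu


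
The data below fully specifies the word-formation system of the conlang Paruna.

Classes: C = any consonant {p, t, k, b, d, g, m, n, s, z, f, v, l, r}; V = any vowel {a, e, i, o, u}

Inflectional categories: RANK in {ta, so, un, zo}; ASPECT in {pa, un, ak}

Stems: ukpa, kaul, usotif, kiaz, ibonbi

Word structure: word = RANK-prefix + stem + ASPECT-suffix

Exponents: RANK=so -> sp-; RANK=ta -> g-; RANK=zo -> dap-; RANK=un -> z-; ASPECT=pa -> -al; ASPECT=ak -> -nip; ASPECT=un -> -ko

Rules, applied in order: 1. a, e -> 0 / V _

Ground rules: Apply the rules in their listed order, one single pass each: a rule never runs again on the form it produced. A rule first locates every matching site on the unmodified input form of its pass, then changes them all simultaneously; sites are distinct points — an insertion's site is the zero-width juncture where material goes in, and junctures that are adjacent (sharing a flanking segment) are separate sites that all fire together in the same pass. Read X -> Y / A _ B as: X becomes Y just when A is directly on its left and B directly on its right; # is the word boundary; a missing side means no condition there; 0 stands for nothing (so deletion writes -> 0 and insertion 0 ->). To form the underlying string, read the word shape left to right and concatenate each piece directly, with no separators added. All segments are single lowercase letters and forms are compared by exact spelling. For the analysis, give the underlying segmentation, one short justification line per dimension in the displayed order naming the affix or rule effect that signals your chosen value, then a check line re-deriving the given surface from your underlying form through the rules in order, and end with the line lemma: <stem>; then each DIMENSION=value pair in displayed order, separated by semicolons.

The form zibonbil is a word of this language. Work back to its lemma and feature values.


underlying: z-ibonbi-al
RANK=un - signalled by the affix z-
ASPECT=pa - signalled by the affix -al
check: zibonbial -> zibonbil
lemma: ibonbi; RANK=un; ASPECT=pa


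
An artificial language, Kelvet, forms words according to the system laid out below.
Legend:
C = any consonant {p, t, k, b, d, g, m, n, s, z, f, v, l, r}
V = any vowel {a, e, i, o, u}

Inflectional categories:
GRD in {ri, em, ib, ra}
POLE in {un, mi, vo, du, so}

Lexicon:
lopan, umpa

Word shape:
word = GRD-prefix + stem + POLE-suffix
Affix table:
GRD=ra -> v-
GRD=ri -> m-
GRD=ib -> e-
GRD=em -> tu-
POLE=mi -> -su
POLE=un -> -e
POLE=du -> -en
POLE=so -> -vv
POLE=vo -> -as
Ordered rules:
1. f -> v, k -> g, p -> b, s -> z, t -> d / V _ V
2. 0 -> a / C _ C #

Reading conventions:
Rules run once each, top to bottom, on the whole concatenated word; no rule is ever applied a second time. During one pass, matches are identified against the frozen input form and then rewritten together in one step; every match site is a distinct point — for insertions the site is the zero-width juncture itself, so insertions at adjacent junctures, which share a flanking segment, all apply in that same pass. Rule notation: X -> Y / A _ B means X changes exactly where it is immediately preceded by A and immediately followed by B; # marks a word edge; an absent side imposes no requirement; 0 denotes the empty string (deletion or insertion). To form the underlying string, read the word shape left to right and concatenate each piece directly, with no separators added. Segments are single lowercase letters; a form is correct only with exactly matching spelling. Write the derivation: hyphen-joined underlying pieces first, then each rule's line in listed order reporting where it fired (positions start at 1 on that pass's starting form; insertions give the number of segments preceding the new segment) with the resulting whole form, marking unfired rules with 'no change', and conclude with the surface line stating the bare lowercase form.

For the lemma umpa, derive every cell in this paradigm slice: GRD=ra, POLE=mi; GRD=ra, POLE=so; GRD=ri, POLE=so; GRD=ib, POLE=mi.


cell GRD=ra, POLE=mi:
underlying: v-umpa-su
1. f -> v, k -> g, p -> b, s -> z, t -> d / V _ V: fires at position(s) 6: vumpazu
2. 0 -> a / C _ C #: no change
surface: vumpazu

cell GRD=ra, POLE=so:
underlying: v-umpa-vv
1. f -> v, k -> g, p -> b, s -> z, t -> d / V _ V: no change
2. 0 -> a / C _ C #: inserts after position(s) 6: vumpavav
surface: vumpavav

cell GRD=ri, POLE=so:
underlying: m-umpa-vv
1. f -> v, k -> g, p -> b, s -> z, t -> d / V _ V: no change
2. 0 -> a / C _ C #: inserts after position(s) 6: mumpavav
surface: mumpavav

cell GRD=ib, POLE=mi:
underlying: e-umpa-su
1. f -> v, k -> g, p -> b, s -> z, t -> d / V _ V: fires at position(s) 6: eumpazu
2. 0 -> a / C _ C #: no change
surface: eumpazu


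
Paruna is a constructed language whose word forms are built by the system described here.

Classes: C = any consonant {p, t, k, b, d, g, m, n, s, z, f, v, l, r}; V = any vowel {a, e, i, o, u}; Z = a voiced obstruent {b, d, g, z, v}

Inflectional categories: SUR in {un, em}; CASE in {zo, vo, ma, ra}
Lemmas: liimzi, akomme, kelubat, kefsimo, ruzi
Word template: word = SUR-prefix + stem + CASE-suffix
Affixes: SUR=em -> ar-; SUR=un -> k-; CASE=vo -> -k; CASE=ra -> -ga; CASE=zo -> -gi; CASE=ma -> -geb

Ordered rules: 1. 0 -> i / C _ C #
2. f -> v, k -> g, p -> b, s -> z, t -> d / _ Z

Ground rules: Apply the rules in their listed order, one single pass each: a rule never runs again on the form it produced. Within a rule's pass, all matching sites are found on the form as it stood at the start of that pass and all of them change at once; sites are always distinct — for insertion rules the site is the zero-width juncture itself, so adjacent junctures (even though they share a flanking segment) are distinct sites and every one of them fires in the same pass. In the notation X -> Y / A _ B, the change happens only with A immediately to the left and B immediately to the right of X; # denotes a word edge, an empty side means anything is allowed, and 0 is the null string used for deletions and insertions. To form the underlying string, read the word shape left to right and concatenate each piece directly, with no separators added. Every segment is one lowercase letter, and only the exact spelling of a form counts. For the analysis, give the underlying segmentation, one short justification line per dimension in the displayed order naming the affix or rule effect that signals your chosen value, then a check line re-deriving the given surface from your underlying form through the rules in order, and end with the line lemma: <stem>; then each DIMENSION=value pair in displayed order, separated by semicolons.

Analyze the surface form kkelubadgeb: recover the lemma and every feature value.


underlying: k-kelubat-geb
SUR=un - signalled by the affix k-
CASE=ma - signalled by the affix -geb
check: kkelubatgeb -> kkelubatgeb -> kkelubadgeb
lemma: kelubat; SUR=un; CASE=ma


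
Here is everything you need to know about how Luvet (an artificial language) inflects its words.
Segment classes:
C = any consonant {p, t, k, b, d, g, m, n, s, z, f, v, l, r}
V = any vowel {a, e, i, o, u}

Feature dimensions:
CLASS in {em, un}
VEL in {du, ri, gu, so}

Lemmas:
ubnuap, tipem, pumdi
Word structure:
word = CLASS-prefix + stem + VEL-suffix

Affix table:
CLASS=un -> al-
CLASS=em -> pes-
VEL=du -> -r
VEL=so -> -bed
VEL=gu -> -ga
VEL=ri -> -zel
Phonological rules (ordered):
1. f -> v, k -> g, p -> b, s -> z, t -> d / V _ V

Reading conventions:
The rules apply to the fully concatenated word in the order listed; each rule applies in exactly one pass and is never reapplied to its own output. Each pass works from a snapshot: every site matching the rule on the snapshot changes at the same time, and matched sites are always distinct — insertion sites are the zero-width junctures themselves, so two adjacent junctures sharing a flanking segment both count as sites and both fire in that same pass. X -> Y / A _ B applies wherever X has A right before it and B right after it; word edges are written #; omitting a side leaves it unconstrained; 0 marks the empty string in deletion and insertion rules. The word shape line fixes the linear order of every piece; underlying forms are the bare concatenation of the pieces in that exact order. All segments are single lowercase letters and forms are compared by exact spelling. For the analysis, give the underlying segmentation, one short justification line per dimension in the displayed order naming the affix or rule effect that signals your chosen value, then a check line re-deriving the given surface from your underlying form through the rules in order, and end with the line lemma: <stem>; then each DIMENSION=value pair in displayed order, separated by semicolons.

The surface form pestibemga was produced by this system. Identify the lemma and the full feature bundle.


underlying: pes-tipem-ga
CLASS=em - signalled by the affix pes-
VEL=gu - signalled by the affix -ga
check: pestipemga -> pestibemga
lemma: tipem; CLASS=em; VEL=gu


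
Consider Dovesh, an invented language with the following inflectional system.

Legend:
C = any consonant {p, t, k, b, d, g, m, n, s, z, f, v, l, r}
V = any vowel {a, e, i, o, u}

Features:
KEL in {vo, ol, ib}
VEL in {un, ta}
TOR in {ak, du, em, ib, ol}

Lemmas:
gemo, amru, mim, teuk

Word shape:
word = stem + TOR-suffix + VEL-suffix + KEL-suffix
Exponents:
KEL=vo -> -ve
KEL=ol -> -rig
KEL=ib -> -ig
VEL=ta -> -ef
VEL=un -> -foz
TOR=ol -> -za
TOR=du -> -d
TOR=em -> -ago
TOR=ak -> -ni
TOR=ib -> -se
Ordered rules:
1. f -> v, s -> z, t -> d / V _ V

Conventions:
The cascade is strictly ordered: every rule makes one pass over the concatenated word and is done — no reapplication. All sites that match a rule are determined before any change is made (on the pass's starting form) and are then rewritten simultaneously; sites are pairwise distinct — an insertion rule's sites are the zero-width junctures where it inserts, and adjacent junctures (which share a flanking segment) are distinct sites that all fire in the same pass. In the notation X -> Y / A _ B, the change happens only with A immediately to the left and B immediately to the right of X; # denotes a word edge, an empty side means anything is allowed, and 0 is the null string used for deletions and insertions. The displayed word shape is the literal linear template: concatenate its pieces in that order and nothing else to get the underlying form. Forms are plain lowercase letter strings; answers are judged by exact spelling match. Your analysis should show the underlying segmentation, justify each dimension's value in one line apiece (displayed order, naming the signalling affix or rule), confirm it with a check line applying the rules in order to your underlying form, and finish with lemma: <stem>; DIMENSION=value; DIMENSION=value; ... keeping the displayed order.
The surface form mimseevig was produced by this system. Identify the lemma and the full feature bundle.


underlying: mim-se-ef-ig
KEL=ib - signalled by the affix -ig
VEL=ta - signalled by the affix -ef
TOR=ib - signalled by the affix -se
check: mimseefig -> mimseevig
lemma: mim; KEL=ib; VEL=ta; TOR=ib


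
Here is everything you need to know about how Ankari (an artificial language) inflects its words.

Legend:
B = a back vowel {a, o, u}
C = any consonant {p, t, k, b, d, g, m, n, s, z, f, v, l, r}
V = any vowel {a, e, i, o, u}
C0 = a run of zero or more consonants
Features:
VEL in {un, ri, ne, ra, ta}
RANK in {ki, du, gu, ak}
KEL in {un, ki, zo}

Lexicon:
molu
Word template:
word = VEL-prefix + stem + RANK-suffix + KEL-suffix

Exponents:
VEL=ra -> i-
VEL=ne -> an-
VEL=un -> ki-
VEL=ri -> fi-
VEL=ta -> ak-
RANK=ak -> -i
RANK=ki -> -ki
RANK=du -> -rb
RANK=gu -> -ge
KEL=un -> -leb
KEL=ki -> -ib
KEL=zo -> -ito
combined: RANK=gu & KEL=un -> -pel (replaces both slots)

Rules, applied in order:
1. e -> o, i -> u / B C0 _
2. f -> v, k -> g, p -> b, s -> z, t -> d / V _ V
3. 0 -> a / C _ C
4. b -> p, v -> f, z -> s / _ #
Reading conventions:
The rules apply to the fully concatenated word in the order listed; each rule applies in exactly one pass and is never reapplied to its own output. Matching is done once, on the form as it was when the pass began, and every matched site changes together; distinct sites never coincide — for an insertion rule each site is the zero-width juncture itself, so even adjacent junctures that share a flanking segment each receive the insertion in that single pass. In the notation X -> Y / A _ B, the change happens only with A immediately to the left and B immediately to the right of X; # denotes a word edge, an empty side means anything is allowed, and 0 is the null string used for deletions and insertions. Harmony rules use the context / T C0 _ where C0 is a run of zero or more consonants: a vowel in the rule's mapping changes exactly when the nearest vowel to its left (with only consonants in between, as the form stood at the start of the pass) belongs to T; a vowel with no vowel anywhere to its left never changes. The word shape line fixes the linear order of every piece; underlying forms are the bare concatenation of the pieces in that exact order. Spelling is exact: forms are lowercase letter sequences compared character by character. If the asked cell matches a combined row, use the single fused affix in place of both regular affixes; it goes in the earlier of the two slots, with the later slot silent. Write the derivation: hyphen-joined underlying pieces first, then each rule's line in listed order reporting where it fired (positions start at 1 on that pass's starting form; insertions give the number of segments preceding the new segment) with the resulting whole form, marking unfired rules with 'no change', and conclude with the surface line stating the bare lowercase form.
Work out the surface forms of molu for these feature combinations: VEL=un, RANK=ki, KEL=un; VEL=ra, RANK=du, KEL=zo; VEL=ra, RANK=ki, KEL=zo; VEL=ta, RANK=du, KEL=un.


cell VEL=un, RANK=ki, KEL=un:
underlying: ki-molu-ki-leb
1. e -> o, i -> u / B C0 _: fires at position(s) 8: kimolukuleb
2. f -> v, k -> g, p -> b, s -> z, t -> d / V _ V: fires at position(s) 7: kimoluguleb
3. 0 -> a / C _ C: no change
4. b -> p, v -> f, z -> s / _ #: fires at position(s) 11: kimolugulep
surface: kimolugulep

cell VEL=ra, RANK=du, KEL=zo:
underlying: i-molu-rb-ito
1. e -> o, i -> u / B C0 _: fires at position(s) 8: imolurbuto
2. f -> v, k -> g, p -> b, s -> z, t -> d / V _ V: fires at position(s) 9: imolurbudo
3. 0 -> a / C _ C: inserts after position(s) 6: imolurabudo
4. b -> p, v -> f, z -> s / _ #: no change
surface: imolurabudo

cell VEL=ra, RANK=ki, KEL=zo:
underlying: i-molu-ki-ito
1. e -> o, i -> u / B C0 _: fires at position(s) 7: imolukuito
2. f -> v, k -> g, p -> b, s -> z, t -> d / V _ V: fires at position(s) 6, 9: imoluguido
3. 0 -> a / C _ C: no change
4. b -> p, v -> f, z -> s / _ #: no change
surface: imoluguido

cell VEL=ta, RANK=du, KEL=un:
underlying: ak-molu-rb-leb
1. e -> o, i -> u / B C0 _: fires at position(s) 10: akmolurblob
2. f -> v, k -> g, p -> b, s -> z, t -> d / V _ V: no change
3. 0 -> a / C _ C: inserts after position(s) 2, 7, 8: akamolurabalob
4. b -> p, v -> f, z -> s / _ #: fires at position(s) 14: akamolurabalop
surface: akamolurabalop


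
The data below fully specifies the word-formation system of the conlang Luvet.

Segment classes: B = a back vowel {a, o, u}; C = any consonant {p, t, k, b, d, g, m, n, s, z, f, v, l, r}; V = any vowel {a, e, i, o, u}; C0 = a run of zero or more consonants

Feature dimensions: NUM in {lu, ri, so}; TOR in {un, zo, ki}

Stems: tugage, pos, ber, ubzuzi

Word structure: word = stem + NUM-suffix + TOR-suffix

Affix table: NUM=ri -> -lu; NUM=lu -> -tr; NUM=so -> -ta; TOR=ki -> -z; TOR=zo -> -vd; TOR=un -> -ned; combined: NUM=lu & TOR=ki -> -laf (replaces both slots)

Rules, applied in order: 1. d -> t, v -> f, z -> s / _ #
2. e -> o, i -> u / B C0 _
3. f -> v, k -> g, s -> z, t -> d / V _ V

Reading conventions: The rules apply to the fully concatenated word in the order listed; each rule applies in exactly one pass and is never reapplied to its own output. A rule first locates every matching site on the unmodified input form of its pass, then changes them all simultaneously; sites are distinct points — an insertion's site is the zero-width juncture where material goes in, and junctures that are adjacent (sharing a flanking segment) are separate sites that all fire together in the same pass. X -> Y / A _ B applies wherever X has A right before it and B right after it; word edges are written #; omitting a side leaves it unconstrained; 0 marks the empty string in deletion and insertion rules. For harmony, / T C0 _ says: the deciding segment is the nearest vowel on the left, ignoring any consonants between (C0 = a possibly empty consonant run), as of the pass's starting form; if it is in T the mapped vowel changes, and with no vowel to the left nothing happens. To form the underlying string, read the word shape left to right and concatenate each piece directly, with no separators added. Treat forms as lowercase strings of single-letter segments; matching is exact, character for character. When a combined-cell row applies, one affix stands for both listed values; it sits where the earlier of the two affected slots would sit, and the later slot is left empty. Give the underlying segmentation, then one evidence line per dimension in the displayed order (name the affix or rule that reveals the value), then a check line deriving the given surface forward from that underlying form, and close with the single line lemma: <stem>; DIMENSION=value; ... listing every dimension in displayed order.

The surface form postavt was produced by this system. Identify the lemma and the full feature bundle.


underlying: pos-ta-vd
NUM=so - signalled by the affix -ta
TOR=zo - signalled by the affix -vd
check: postavd -> postavt -> postavt -> postavt
lemma: pos; NUM=so; TOR=zo


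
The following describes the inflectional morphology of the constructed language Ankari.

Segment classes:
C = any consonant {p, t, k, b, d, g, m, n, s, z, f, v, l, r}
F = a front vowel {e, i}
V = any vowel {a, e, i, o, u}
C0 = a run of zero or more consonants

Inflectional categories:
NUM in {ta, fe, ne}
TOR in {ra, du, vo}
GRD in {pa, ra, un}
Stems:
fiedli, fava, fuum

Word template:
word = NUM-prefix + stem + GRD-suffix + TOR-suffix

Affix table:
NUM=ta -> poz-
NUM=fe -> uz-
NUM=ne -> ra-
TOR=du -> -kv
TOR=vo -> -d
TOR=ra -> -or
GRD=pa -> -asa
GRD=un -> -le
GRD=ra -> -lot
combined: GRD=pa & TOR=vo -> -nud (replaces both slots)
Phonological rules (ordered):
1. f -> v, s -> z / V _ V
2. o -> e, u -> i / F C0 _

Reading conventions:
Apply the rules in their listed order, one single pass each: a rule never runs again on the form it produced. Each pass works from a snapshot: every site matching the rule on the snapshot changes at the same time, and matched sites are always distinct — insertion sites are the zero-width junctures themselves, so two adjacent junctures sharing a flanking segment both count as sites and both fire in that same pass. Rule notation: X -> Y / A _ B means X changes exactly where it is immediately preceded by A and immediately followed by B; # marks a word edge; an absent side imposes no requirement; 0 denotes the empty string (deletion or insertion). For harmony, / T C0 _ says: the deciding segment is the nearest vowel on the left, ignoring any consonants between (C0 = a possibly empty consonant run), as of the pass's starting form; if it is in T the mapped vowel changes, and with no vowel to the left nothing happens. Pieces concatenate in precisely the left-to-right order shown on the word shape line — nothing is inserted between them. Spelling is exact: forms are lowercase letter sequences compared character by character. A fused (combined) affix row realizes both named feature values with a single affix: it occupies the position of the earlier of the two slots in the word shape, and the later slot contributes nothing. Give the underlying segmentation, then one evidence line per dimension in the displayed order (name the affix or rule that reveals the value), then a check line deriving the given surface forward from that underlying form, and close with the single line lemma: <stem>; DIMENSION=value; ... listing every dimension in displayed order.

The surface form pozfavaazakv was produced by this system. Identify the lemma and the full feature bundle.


underlying: poz-fava-asa-kv
NUM=ta - signalled by the affix poz-
TOR=du - signalled by the affix -kv
GRD=pa - signalled by the affix -asa
check: pozfavaasakv -> pozfavaazakv -> pozfavaazakv
lemma: fava; NUM=ta; TOR=du; GRD=pa


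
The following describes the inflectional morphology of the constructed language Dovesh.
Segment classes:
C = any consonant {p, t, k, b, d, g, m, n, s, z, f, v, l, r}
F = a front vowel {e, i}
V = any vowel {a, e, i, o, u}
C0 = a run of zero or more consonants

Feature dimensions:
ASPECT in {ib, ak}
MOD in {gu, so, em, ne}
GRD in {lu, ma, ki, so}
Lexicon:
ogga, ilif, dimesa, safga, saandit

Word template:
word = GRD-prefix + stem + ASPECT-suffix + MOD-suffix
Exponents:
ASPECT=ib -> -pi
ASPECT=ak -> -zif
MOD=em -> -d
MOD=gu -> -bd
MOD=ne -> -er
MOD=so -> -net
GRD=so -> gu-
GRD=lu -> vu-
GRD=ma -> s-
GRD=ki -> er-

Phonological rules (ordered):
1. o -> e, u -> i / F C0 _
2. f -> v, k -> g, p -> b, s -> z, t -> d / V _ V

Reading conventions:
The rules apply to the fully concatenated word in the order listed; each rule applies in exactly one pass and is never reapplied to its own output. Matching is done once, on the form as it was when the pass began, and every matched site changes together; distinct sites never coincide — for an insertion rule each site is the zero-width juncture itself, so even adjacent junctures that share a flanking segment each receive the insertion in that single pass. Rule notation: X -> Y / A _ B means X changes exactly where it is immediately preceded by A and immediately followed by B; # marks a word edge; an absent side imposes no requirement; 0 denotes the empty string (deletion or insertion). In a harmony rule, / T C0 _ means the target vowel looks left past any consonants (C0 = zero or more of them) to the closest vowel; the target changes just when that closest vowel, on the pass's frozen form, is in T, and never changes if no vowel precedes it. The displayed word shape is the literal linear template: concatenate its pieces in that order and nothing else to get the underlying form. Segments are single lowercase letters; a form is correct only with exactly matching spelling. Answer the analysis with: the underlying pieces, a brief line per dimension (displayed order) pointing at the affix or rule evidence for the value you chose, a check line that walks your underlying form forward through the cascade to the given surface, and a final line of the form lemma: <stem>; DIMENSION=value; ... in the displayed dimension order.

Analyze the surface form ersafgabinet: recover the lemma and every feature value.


underlying: er-safga-pi-net
ASPECT=ib - signalled by the affix -pi
MOD=so - signalled by the affix -net
GRD=ki - signalled by the affix er-
check: ersafgapinet -> ersafgapinet -> ersafgabinet
lemma: safga; ASPECT=ib; MOD=so; GRD=ki


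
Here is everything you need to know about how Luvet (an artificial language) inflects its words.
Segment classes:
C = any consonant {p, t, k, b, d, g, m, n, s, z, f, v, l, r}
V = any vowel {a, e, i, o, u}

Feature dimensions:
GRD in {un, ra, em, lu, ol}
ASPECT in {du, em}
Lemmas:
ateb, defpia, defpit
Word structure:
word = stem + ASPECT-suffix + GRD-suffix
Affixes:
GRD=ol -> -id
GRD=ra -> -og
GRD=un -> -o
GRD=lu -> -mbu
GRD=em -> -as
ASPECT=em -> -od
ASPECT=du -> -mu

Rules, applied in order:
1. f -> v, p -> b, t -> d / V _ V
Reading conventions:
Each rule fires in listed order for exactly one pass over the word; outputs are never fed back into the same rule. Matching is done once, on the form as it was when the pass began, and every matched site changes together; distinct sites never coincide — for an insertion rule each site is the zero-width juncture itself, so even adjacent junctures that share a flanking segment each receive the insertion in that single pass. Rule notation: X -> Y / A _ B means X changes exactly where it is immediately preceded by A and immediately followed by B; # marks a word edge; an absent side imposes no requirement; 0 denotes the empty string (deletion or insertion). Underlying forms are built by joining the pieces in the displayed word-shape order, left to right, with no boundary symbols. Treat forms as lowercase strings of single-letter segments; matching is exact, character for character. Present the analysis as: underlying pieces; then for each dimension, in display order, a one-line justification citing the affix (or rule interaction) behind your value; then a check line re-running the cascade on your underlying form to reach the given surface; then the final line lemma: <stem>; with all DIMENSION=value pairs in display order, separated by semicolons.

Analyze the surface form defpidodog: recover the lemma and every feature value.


underlying: defpit-od-og
GRD=ra - signalled by the affix -og
ASPECT=em - signalled by the affix -od
check: defpitodog -> defpidodog
lemma: defpit; GRD=ra; ASPECT=em


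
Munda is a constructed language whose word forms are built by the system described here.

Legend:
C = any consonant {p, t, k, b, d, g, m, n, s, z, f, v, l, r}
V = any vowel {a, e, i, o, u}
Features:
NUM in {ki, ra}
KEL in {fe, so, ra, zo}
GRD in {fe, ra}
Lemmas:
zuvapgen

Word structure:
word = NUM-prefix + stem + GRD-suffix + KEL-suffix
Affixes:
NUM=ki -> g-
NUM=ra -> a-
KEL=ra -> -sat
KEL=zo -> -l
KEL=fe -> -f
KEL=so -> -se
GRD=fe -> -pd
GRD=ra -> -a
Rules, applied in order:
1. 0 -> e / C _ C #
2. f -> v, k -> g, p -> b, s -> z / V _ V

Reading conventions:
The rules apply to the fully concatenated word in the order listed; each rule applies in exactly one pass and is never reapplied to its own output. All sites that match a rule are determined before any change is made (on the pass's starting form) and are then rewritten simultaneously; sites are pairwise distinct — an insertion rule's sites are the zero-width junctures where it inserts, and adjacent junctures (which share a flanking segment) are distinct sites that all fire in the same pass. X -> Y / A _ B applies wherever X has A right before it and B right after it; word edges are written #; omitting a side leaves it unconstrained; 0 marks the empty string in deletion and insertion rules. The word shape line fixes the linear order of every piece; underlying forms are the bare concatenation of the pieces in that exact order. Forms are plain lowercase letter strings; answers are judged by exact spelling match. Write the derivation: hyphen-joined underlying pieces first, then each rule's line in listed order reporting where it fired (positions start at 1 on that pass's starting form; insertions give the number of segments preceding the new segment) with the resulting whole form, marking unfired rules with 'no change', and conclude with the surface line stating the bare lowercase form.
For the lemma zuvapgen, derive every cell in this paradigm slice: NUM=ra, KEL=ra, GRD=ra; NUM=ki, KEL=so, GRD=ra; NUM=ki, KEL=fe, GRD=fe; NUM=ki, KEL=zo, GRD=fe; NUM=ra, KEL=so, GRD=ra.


cell NUM=ra, KEL=ra, GRD=ra:
underlying: a-zuvapgen-a-sat
1. 0 -> e / C _ C #: no change
2. f -> v, k -> g, p -> b, s -> z / V _ V: fires at position(s) 11: azuvapgenazat
surface: azuvapgenazat

cell NUM=ki, KEL=so, GRD=ra:
underlying: g-zuvapgen-a-se
1. 0 -> e / C _ C #: no change
2. f -> v, k -> g, p -> b, s -> z / V _ V: fires at position(s) 11: gzuvapgenaze
surface: gzuvapgenaze

cell NUM=ki, KEL=fe, GRD=fe:
underlying: g-zuvapgen-pd-f
1. 0 -> e / C _ C #: inserts after position(s) 11: gzuvapgenpdef
2. f -> v, k -> g, p -> b, s -> z / V _ V: no change
surface: gzuvapgenpdef

cell NUM=ki, KEL=zo, GRD=fe:
underlying: g-zuvapgen-pd-l
1. 0 -> e / C _ C #: inserts after position(s) 11: gzuvapgenpdel
2. f -> v, k -> g, p -> b, s -> z / V _ V: no change
surface: gzuvapgenpdel

cell NUM=ra, KEL=so, GRD=ra:
underlying: a-zuvapgen-a-se
1. 0 -> e / C _ C #: no change
2. f -> v, k -> g, p -> b, s -> z / V _ V: fires at position(s) 11: azuvapgenaze
surface: azuvapgenaze


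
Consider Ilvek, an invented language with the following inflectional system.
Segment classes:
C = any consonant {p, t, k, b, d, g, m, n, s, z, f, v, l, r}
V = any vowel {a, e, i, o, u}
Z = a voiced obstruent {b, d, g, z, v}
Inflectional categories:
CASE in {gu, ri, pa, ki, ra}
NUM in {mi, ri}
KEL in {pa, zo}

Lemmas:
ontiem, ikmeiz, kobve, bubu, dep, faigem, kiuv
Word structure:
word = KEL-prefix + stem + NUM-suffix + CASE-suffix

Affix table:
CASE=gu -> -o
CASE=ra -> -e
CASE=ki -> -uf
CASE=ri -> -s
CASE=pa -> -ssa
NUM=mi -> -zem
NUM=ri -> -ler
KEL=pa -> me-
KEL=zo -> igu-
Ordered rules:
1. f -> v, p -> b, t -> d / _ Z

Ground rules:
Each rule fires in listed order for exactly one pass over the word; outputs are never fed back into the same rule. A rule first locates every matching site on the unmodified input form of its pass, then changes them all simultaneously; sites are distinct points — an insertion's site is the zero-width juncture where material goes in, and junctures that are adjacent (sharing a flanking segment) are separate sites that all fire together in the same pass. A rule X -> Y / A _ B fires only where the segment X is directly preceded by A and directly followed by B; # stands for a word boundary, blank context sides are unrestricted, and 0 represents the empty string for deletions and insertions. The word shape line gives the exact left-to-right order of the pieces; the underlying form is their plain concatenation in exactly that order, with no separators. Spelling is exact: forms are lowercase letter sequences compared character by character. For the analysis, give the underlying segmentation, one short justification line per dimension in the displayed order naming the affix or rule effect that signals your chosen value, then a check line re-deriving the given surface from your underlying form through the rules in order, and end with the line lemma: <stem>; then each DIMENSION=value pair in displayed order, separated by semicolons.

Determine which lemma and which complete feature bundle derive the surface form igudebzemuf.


underlying: igu-dep-zem-uf
CASE=ki - signalled by the affix -uf
NUM=mi - signalled by the affix -zem
KEL=zo - signalled by the affix igu-
check: igudepzemuf -> igudebzemuf
lemma: dep; CASE=ki; NUM=mi; KEL=zo


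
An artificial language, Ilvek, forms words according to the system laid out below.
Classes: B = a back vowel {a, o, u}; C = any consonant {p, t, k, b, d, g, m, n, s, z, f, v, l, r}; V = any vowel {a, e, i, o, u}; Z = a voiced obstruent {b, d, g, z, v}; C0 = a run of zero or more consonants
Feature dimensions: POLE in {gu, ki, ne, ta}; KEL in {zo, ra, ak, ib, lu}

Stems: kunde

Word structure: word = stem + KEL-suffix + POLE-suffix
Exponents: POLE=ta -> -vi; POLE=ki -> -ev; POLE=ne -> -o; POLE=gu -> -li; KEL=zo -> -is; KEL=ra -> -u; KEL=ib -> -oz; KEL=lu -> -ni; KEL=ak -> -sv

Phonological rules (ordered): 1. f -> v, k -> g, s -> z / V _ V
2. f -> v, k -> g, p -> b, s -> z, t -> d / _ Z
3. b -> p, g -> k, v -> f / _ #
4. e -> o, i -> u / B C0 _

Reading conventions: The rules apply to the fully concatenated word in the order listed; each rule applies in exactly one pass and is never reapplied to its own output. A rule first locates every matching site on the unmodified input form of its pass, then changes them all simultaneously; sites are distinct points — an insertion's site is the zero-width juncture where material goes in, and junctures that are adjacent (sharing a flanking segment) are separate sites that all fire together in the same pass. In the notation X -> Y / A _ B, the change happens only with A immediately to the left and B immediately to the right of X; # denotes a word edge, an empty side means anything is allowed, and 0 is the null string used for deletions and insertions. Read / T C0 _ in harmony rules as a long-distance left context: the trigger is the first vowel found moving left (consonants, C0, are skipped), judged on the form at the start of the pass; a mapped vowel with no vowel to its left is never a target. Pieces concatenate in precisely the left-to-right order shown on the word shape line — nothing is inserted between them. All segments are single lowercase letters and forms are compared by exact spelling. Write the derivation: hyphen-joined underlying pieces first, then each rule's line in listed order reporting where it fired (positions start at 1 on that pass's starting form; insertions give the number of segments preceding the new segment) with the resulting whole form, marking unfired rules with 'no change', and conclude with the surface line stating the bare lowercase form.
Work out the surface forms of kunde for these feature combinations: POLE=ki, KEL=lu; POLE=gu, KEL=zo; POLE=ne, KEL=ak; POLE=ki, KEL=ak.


cell POLE=ki, KEL=lu:
underlying: kunde-ni-ev
1. f -> v, k -> g, s -> z / V _ V: no change
2. f -> v, k -> g, p -> b, s -> z, t -> d / _ Z: no change
3. b -> p, g -> k, v -> f / _ #: fires at position(s) 9: kundenief
4. e -> o, i -> u / B C0 _: fires at position(s) 5: kundonief
surface: kundonief

cell POLE=gu, KEL=zo:
underlying: kunde-is-li
1. f -> v, k -> g, s -> z / V _ V: no change
2. f -> v, k -> g, p -> b, s -> z, t -> d / _ Z: no change
3. b -> p, g -> k, v -> f / _ #: no change
4. e -> o, i -> u / B C0 _: fires at position(s) 5: kundoisli
surface: kundoisli

cell POLE=ne, KEL=ak:
underlying: kunde-sv-o
1. f -> v, k -> g, s -> z / V _ V: no change
2. f -> v, k -> g, p -> b, s -> z, t -> d / _ Z: fires at position(s) 6: kundezvo
3. b -> p, g -> k, v -> f / _ #: no change
4. e -> o, i -> u / B C0 _: fires at position(s) 5: kundozvo
surface: kundozvo

cell POLE=ki, KEL=ak:
underlying: kunde-sv-ev
1. f -> v, k -> g, s -> z / V _ V: no change
2. f -> v, k -> g, p -> b, s -> z, t -> d / _ Z: fires at position(s) 6: kundezvev
3. b -> p, g -> k, v -> f / _ #: fires at position(s) 9: kundezvef
4. e -> o, i -> u / B C0 _: fires at position(s) 5: kundozvef
surface: kundozvef
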